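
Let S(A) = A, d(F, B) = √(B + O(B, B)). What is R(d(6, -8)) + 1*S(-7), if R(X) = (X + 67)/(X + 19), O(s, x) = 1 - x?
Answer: -18/5 ≈ -3.6000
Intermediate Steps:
d(F, B) = 1 (d(F, B) = √(B + (1 - B)) = √1 = 1)
R(X) = (67 + X)/(19 + X)
R(d(6, -8)) + 1*S(-7) = (67 + 1)/(19 + 1) + 1*(-7) = 68/20 - 7 = (1/20)*68 - 7 = 17/5 - 7 = -18/5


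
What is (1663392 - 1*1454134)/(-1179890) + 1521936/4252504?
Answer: 56615411563/313592934035 ≈ 0.18054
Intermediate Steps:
(1663392 - 1*1454134)/(-1179890) + 1521936/4252504 = (1663392 - 1454134)*(-1/1179890) + 1521936*(1/4252504) = 209258*(-1/1179890) + 190242/531563 = -104629/589945 + 190242/531563 = 56615411563/313592934035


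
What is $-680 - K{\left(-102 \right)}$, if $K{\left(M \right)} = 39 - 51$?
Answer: $-668$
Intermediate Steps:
$K{\left(M \right)} = -12$
$-680 - K{\left(-102 \right)} = -680 - -12 = -680 + 12 = -668$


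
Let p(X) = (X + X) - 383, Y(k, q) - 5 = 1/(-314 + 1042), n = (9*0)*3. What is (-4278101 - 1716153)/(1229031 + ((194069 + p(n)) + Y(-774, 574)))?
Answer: -4363816912/1035741617 ≈ -4.2132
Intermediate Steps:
n = 0 (n = 0*3 = 0)
Y(k, q) = 3641/728 (Y(k, q) = 5 + 1/(-314 + 1042) = 5 + 1/728 = 3641/728)
p(X) = -383 + 2*X (p(X) = 2*X - 383 = -383 + 2*X)
(-4278101 - 1716153)/(1229031 + ((194069 + p(n)) + Y(-774, 574))) = (-4278101 - 1716153)/(1229031 + ((194069 + (-383 + 2*0)) + 3641/728)) = -5994254/(1229031 + ((194069 + (-383 + 0)) + 3641/728)) = -5994254/(1229031 + ((194069 - 383) + 3641/728)) = -5994254/(1229031 + (193686 + 3641/728)) = -5994254/(1229031 + 141007049/728) = -5994254/1035741617/728 = -5994254*728/1035741617 = -4363816912/1035741617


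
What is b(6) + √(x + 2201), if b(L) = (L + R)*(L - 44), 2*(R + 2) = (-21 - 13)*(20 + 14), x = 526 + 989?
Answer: 21812 + 2*√929 ≈ 21873.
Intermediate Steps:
x = 1515
R = -580 (R = -2 + ((-21 - 13)*(20 + 14))/2 = -2 + (-34*34)/2 = -2 + (½)*(-1156) = -2 - 578 = -580)
b(L) = (-580 + L)*(-44 + L) (b(L) = (L - 580)*(L - 44) = (-580 + L)*(-44 + L))
b(6) + √(x + 2201) = (25520 + 6² - 624*6) + √(1515 + 2201) = (25520 + 36 - 3744) + √3716 = 21812 + 2*√929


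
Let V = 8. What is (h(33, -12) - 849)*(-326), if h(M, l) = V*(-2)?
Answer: 281990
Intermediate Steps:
h(M, l) = -16 (h(M, l) = 8*(-2) = -16)
(h(33, -12) - 849)*(-326) = (-16 - 849)*(-326) = -865*(-326) = 281990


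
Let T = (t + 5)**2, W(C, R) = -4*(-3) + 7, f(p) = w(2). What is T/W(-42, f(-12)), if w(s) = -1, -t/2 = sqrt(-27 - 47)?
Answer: (5 - 2*I*sqrt(74))**2/19 ≈ -14.263 - 9.0551*I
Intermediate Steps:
t = -2*I*sqrt(74) (t = -2*sqrt(-27 - 47) = -2*I*sqrt(74) ≈ -17.205*I)
f(p) = -1
W(C, R) = 19 (W(C, R) = 12 + 7 = 19)
T = (5 - 2*I*sqrt(74))**2 (T = (-2*I*sqrt(74) + 5)**2 = (5 - 2*I*sqrt(74))**2 ≈ -271.0 - 172.05*I)
T/W(-42, f(-12)) = (5 - 2*I*sqrt(74))**2/19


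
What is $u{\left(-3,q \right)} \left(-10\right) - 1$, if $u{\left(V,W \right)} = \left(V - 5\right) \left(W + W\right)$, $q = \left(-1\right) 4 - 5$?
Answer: $-1441$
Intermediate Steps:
$q = -9$ ($q = -4 - 5 = -9$)
$u{\left(V,W \right)} = 2 W \left(-5 + V\right)$ ($u{\left(V,W \right)} = \left(-5 + V\right) 2 W = 2 W \left(-5 + V\right)$)
$u{\left(-3,q \right)} \left(-10\right) - 1 = 2 \left(-9\right) \left(-5 - 3\right) \left(-10\right) - 1 = 2 \left(-9\right) \left(-8\right) \left(-10\right) - 1 = 144 \left(-10\right) - 1 = -1440 - 1 = -1441$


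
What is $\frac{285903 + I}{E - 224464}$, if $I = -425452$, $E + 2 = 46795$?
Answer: $\frac{139549}{177671} \approx 0.78543$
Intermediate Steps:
$E = 46793$ ($E = -2 + 46795 = 46793$)
$\frac{285903 + I}{E - 224464} = \frac{285903 - 425452}{46793 - 224464} = - \frac{139549}{-177671} = \left(-139549\right) \left(- \frac{1}{177671}\right) = \frac{139549}{177671}$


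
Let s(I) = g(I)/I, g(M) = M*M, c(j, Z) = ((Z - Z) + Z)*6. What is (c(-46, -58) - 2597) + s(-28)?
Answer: -2973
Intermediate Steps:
c(j, Z) = 6*Z (c(j, Z) = (0 + Z)*6 = Z*6 = 6*Z)
g(M) = M**2
s(I) = I (s(I) = I**2/I = I)
(c(-46, -58) - 2597) + s(-28) = (6*(-58) - 2597) - 28 = (-348 - 2597) - 28 = -2945 - 28 = -2973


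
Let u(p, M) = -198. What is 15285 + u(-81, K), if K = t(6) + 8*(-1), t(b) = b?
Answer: 15087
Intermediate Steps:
K = -2 (K = 6 + 8*(-1) = 6 - 8 = -2)
15285 + u(-81, K) = 15285 - 198 = 15087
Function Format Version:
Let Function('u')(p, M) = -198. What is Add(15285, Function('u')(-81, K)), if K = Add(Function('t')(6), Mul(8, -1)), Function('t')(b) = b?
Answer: 15087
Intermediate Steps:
K = -2 (K = Add(6, Mul(8, -1)) = Add(6, -8) = -2)
Add(15285, Function('u')(-81, K)) = Add(15285, -198) = 15087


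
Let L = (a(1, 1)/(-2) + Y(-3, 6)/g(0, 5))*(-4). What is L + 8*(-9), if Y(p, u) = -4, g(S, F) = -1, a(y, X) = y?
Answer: -86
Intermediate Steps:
L = -14 (L = (1/(-2) - 4/(-1))*(-4) = (1*(-½) - 4*(-1))*(-4) = (-½ + 4)*(-4) = (7/2)*(-4) = -14)
L + 8*(-9) = -14 + 8*(-9) = -14 - 72 = -86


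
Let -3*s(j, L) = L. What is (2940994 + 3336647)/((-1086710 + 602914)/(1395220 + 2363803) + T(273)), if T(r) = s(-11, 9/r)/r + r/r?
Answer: 586240068504530349/81362705338 ≈ 7.2053e+6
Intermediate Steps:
s(j, L) = -L/3
T(r) = 1 - 3/r**2 (T(r) = (-3/r)/r + r/r = (-3/r)/r + 1 = -3/r**2 + 1 = 1 - 3/r**2)
(2940994 + 3336647)/((-1086710 + 602914)/(1395220 + 2363803) + T(273)) = (2940994 + 3336647)/((-1086710 + 602914)/(1395220 + 2363803) + (1 - 3/273**2)) = 6277641/(-483796/3759023 + (1 - 3*1/74529)) = 6277641/(-483796*1/3759023 + (1 - 1/24843)) = 6277641/(-483796/3759023 + 24842/24843) = 6277641/(81362705338/93385408389) = 6277641*(93385408389/81362705338) = 586240068504530349/81362705338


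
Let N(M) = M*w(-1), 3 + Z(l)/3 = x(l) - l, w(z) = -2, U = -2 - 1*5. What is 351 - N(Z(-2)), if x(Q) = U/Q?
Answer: 366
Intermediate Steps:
U = -7 (U = -2 - 5 = -7)
x(Q) = -7/Q
Z(l) = -9 - 21/l - 3*l (Z(l) = -9 + 3*(-7/l - l) = -9 + 3*(-l - 7/l) = -9 + (-21/l - 3*l) = -9 - 21/l - 3*l)
N(M) = -2*M (N(M) = M*(-2) = -2*M)
351 - N(Z(-2)) = 351 - (-2)*(-9 - 21/(-2) - 3*(-2)) = 351 - (-2)*(-9 - 21*(-½) + 6) = 351 - (-2)*(-9 + 21/2 + 6) = 351 - (-2)*15/2 = 351 - 1*(-15) = 351 + 15 = 366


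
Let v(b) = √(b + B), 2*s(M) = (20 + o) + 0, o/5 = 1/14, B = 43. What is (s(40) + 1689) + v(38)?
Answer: 47829/28 ≈ 1708.2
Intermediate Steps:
o = 5/14 ≈ 0.35714
s(M) = 285/28 (s(M) = ((20 + 5/14) + 0)/2 = (285/14 + 0)/2 = (½)*(285/14) = 285/28)
v(b) = √(43 + b) (v(b) = √(b + 43) = √(43 + b))
(s(40) + 1689) + v(38) = (285/28 + 1689) + √(43 + 38) = 47577/28 + √81 = 47577/28 + 9 = 47829/28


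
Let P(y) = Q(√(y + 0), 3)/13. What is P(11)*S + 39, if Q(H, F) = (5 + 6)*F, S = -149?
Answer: -4410/13 ≈ -339.23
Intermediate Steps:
Q(H, F) = 11*F
P(y) = 33/13 (P(y) = (11*3)/13 = 33*(1/13) = 33/13)
P(11)*S + 39 = (33/13)*(-149) + 39 = -4917/13 + 39 = -4410/13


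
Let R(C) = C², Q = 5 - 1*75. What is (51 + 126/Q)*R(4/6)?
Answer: 328/15 ≈ 21.867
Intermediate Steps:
Q = -70 (Q = 5 - 75 = -70)
(51 + 126/Q)*R(4/6) = (51 + 126/(-70))*(4/6)² = (51 + 126*(-1/70))*(4*(⅙))² = (51 - 9/5)*(⅔)² = (246/5)*(4/9) = 328/15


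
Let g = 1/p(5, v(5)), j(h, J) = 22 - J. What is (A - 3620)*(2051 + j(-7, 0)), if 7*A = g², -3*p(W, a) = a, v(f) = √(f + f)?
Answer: -525279543/70 ≈ -7.5040e+6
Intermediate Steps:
v(f) = √2*√f (v(f) = √(2*f) = √2*√f)
p(W, a) = -a/3
g = -3*√10/10 (g = 1/(-√2*√5/3) = 1/(-√10/3) = -3*√10/10 ≈ -0.94868)
A = 9/70 (A = (-3*√10/10)²/7 = (⅐)*(9/10) = 9/70 ≈ 0.12857)
(A - 3620)*(2051 + j(-7, 0)) = (9/70 - 3620)*(2051 + (22 - 1*0)) = -253391*(2051 + (22 + 0))/70 = -253391*(2051 + 22)/70 = -253391/70*2073 = -525279543/70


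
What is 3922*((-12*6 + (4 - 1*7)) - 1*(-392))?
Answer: 1243274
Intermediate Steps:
3922*((-12*6 + (4 - 1*7)) - 1*(-392)) = 3922*((-72 + (4 - 7)) + 392) = 3922*((-72 - 3) + 392) = 3922*(-75 + 392) = 3922*317 = 1243274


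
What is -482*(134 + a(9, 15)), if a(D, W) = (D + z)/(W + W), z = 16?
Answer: -194969/3 ≈ -64990.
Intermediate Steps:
a(D, W) = (16 + D)/(2*W) (a(D, W) = (D + 16)/(W + W) = (16 + D)/((2*W)) = (16 + D)*(1/(2*W)) = (16 + D)/(2*W))
-482*(134 + a(9, 15)) = -482*(134 + (½)*(16 + 9)/15) = -482*(134 + (½)*(1/15)*25) = -482*(134 + ⅚) = -482*809/6 = -194969/3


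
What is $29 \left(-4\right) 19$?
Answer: $-2204$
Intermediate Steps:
$29 \left(-4\right) 19 = \left(-116\right) 19 = -2204$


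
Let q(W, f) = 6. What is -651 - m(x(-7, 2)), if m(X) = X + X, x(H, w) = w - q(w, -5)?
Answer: -643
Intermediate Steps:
x(H, w) = -6 + w (x(H, w) = w - 1*6 = w - 6 = -6 + w)
m(X) = 2*X
-651 - m(x(-7, 2)) = -651 - 2*(-6 + 2) = -651 - 2*(-4) = -651 - 1*(-8) = -651 + 8 = -643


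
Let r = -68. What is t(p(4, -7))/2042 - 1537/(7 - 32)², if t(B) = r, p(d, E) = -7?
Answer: -1590527/638125 ≈ -2.4925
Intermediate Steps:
t(B) = -68
t(p(4, -7))/2042 - 1537/(7 - 32)² = -68/2042 - 1537/(7 - 32)² = -68*1/2042 - 1537/((-25)²) = -34/1021 - 1537/625 = -1590527/638125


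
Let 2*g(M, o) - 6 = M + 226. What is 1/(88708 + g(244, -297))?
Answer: 1/88946 ≈ 1.1243e-5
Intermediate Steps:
g(M, o) = 116 + M/2 (g(M, o) = 3 + (M + 226)/2 = 3 + (226 + M)/2 = 3 + (113 + M/2) = 116 + M/2)
1/(88708 + g(244, -297)) = 1/(88708 + (116 + (½)*244)) = 1/(88708 + (116 + 122)) = 1/(88708 + 238) = 1/88946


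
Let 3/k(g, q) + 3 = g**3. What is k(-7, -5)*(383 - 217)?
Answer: -249/173 ≈ -1.4393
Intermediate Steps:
k(g, q) = 3/(-3 + g**3)
k(-7, -5)*(383 - 217) = (3/(-3 + (-7)**3))*(383 - 217) = (3/(-3 - 343))*166 = (3/(-346))*166 = (3*(-1/346))*166 = -3/346*166 = -249/173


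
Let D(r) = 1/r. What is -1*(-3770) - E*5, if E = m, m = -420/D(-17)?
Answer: -31930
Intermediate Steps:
m = 7140 (m = -420/(1/(-17)) = -420/(-1/17) = -420*(-17) = 7140)
E = 7140
-1*(-3770) - E*5 = -1*(-3770) - 7140*5 = 3770 - 1*35700 = 3770 - 35700 = -31930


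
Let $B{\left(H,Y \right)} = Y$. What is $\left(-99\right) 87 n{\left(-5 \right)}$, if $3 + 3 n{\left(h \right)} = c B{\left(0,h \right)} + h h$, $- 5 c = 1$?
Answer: $-66033$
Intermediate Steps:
$c = - \frac{1}{5}$ ($c = \left(- \frac{1}{5}\right) 1 = - \frac{1}{5} \approx -0.2$)
$n{\left(h \right)} = -1 - \frac{h}{15} + \frac{h^{2}}{3}$ ($n{\left(h \right)} = -1 + \frac{- \frac{h}{5} + h h}{3} = -1 + \frac{- \frac{h}{5} + h^{2}}{3} = -1 + \frac{h^{2} - \frac{h}{5}}{3} = -1 + \left(- \frac{h}{15} + \frac{h^{2}}{3}\right) = -1 - \frac{h}{15} + \frac{h^{2}}{3}$)
$\left(-99\right) 87 n{\left(-5 \right)} = \left(-99\right) 87 \left(-1 - - \frac{1}{3} + \frac{\left(-5\right)^{2}}{3}\right) = - 8613 \left(-1 + \frac{1}{3} + \frac{1}{3} \cdot 25\right) = - 8613 \left(-1 + \frac{1}{3} + \frac{25}{3}\right) = \left(-8613\right) \frac{23}{3} = -66033$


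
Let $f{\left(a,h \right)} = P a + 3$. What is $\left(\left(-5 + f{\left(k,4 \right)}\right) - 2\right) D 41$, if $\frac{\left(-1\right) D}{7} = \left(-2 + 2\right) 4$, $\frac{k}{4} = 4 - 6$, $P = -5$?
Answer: $0$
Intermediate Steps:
$k = -8$ ($k = 4 \left(4 - 6\right) = 4 \left(-2\right) = -8$)
$f{\left(a,h \right)} = 3 - 5 a$ ($f{\left(a,h \right)} = - 5 a + 3 = 3 - 5 a$)
$D = 0$ ($D = - 7 \left(-2 + 2\right) 4 = - 7 \cdot 0 \cdot 4 = \left(-7\right) 0 = 0$)
$\left(\left(-5 + f{\left(k,4 \right)}\right) - 2\right) D 41 = \left(\left(-5 + \left(3 - -40\right)\right) - 2\right) 0 \cdot 41 = \left(\left(-5 + \left(3 + 40\right)\right) - 2\right) 0 \cdot 41 = \left(\left(-5 + 43\right) - 2\right) 0 \cdot 41 = \left(38 - 2\right) 0 \cdot 41 = 36 \cdot 0 \cdot 41 = 0 \cdot 41 = 0$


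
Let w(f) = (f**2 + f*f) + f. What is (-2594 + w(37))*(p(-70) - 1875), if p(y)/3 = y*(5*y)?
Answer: 12964125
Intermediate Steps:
p(y) = 15*y**2 (p(y) = 3*(y*(5*y)) = 3*(5*y**2) = 15*y**2)
w(f) = f + 2*f**2 (w(f) = (f**2 + f**2) + f = 2*f**2 + f = f + 2*f**2)
(-2594 + w(37))*(p(-70) - 1875) = (-2594 + 37*(1 + 2*37))*(15*(-70)**2 - 1875) = (-2594 + 37*(1 + 74))*(15*4900 - 1875) = (-2594 + 37*75)*(73500 - 1875) = (-2594 + 2775)*71625 = 181*71625 = 12964125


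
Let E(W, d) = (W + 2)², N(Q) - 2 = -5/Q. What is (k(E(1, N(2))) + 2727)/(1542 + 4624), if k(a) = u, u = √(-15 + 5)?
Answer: 2727/6166 + I*√10/6166 ≈ 0.44226 + 0.00051286*I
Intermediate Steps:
N(Q) = 2 - 5/Q
E(W, d) = (2 + W)²
u = I*√10 (u = √(-10) = I*√10 ≈ 3.1623*I)
k(a) = I*√10
(k(E(1, N(2))) + 2727)/(1542 + 4624) = (I*√10 + 2727)/(1542 + 4624) = (2727 + I*√10)/6166 = (2727 + I*√10)*(1/6166) = 2727/6166 + I*√10/6166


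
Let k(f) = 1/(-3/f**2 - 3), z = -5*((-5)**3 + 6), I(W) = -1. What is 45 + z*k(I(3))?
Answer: -325/6 ≈ -54.167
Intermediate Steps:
z = 595 (z = -5*(-125 + 6) = -5*(-119) = 595)
k(f) = 1/(-3 - 3/f**2) (k(f) = 1/(-3/f**2 - 3) = 1/(-3 - 3/f**2))
45 + z*k(I(3)) = 45 + 595*(-1*(-1)**2/(3 + 3*(-1)**2)) = 45 + 595*(-1*1/(3 + 3*1)) = 45 + 595*(-1*1/(3 + 3)) = 45 + 595*(-1*1/6) = 45 + 595*(-1*1*1/6) = 45 + 595*(-1/6) = 45 - 595/6 = -325/6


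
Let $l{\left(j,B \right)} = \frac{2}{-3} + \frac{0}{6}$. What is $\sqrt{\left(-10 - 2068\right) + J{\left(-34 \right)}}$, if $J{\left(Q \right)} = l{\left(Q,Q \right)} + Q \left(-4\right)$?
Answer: $\frac{2 i \sqrt{4371}}{3} \approx 44.076 i$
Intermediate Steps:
$l{\left(j,B \right)} = - \frac{2}{3}$ ($l{\left(j,B \right)} = 2 \left(- \frac{1}{3}\right) + 0 \cdot \frac{1}{6} = - \frac{2}{3} + 0 = - \frac{2}{3}$)
$J{\left(Q \right)} = - \frac{2}{3} - 4 Q$ ($J{\left(Q \right)} = - \frac{2}{3} + Q \left(-4\right) = - \frac{2}{3} - 4 Q$)
$\sqrt{\left(-10 - 2068\right) + J{\left(-34 \right)}} = \sqrt{\left(-10 - 2068\right) - - \frac{406}{3}} = \sqrt{\left(-10 - 2068\right) + \left(- \frac{2}{3} + 136\right)} = \sqrt{-2078 + \frac{406}{3}} = \sqrt{- \frac{5828}{3}} = \frac{2 i \sqrt{4371}}{3}$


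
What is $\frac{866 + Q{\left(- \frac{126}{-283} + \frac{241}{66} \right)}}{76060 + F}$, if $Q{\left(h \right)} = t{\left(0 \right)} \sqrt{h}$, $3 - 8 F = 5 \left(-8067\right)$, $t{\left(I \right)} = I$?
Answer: $\frac{3464}{324409} \approx 0.010678$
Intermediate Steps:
$F = \frac{20169}{4}$ ($F = \frac{3}{8} - \frac{5 \left(-8067\right)}{8} = \frac{3}{8} - - \frac{40335}{8} = \frac{3}{8} + \frac{40335}{8} = \frac{20169}{4} \approx 5042.3$)
$Q{\left(h \right)} = 0$ ($Q{\left(h \right)} = 0 \sqrt{h} = 0$)
$\frac{866 + Q{\left(- \frac{126}{-283} + \frac{241}{66} \right)}}{76060 + F} = \frac{866 + 0}{76060 + \frac{20169}{4}} = \frac{866}{\frac{324409}{4}} = 866 \cdot \frac{4}{324409} = \frac{3464}{324409}$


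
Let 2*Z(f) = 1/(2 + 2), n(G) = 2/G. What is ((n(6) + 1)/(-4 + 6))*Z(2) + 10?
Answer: 121/12 ≈ 10.083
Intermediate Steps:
Z(f) = ⅛ (Z(f) = 1/(2*(2 + 2)) = (½)/4 = (½)*(¼) = ⅛)
((n(6) + 1)/(-4 + 6))*Z(2) + 10 = ((2/6 + 1)/(-4 + 6))*(⅛) + 10 = ((2*(⅙) + 1)/2)*(⅛) + 10 = ((⅓ + 1)*(½))*(⅛) + 10 = ((4/3)*(½))*(⅛) + 10 = (⅔)*(⅛) + 10 = 1/12 + 10 = 121/12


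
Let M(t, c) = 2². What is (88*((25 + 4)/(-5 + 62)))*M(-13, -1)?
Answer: 10208/57 ≈ 179.09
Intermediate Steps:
M(t, c) = 4
(88*((25 + 4)/(-5 + 62)))*M(-13, -1) = (88*((25 + 4)/(-5 + 62)))*4 = (88*(29/57))*4 = (2552/57)*4 = 10208/57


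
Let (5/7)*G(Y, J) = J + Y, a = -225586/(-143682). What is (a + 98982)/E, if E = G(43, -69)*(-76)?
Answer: 35555393275/993704712 ≈ 35.781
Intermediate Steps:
a = 112793/71841 (a = -225586*(-1/143682) = 112793/71841 ≈ 1.5700)
G(Y, J) = 7*J/5 + 7*Y/5 (G(Y, J) = 7*(J + Y)/5 = 7*J/5 + 7*Y/5)
E = 13832/5 (E = ((7/5)*(-69) + (7/5)*43)*(-76) = (-483/5 + 301/5)*(-76) = -182/5*(-76) = 13832/5 ≈ 2766.4)
(a + 98982)/E = (112793/71841 + 98982)/(13832/5) = (7111078655/71841)*(5/13832) = 35555393275/993704712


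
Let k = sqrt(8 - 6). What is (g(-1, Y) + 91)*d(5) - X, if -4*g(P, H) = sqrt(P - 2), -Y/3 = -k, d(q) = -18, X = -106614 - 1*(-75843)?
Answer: 29133 + 9*I*sqrt(3)/2 ≈ 29133.0 + 7.7942*I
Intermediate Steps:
X = -30771 (X = -106614 + 75843 = -30771)
k = sqrt(2) ≈ 1.4142
Y = 3*sqrt(2) (Y = -(-3)*sqrt(2) = 3*sqrt(2) ≈ 4.2426)
g(P, H) = -sqrt(-2 + P)/4 (g(P, H) = -sqrt(P - 2)/4 = -sqrt(-2 + P)/4)
(g(-1, Y) + 91)*d(5) - X = (-sqrt(-2 - 1)/4 + 91)*(-18) - 1*(-30771) = (-I*sqrt(3)/4 + 91)*(-18) + 30771 = (91 - I*sqrt(3)/4)*(-18) + 30771 = (-1638 + 9*I*sqrt(3)/2) + 30771 = 29133 + 9*I*sqrt(3)/2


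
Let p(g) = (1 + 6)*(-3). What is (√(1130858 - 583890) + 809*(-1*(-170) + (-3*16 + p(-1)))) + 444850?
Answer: 526559 + 2*√136742 ≈ 5.2730e+5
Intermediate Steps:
p(g) = -21 (p(g) = 7*(-3) = -21)
(√(1130858 - 583890) + 809*(-1*(-170) + (-3*16 + p(-1)))) + 444850 = (√(1130858 - 583890) + 809*(-1*(-170) + (-3*16 - 21))) + 444850 = (√546968 + 809*(170 + (-48 - 21))) + 444850 = (2*√136742 + 809*(170 - 69)) + 444850 = (2*√136742 + 809*101) + 444850 = (2*√136742 + 81709) + 444850 = (81709 + 2*√136742) + 444850 = 526559 + 2*√136742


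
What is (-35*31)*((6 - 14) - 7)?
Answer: 16275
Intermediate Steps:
(-35*31)*((6 - 14) - 7) = -1085*(-8 - 7) = -1085*(-15) = 16275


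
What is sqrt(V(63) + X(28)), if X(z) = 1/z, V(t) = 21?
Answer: sqrt(4123)/14 ≈ 4.5865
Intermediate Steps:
sqrt(V(63) + X(28)) = sqrt(21 + 1/28) = sqrt(589/28) = sqrt(4123)/14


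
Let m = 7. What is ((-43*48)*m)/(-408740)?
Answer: 3612/102185 ≈ 0.035348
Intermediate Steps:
((-43*48)*m)/(-408740) = (-43*48*7)/(-408740) = -2064*7*(-1/408740) = -14448*(-1/408740) = 3612/102185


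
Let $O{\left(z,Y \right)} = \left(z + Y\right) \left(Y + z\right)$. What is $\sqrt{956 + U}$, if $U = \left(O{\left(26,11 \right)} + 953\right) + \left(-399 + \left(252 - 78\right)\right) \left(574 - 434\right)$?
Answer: $i \sqrt{28222} \approx 167.99 i$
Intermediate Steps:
$O{\left(z,Y \right)} = \left(Y + z\right)^{2}$ ($O{\left(z,Y \right)} = \left(Y + z\right) \left(Y + z\right) = \left(Y + z\right)^{2}$)
$U = -29178$ ($U = \left(\left(11 + 26\right)^{2} + 953\right) + \left(-399 + \left(252 - 78\right)\right) \left(574 - 434\right) = \left(37^{2} + 953\right) + \left(-399 + 174\right) 140 = \left(1369 + 953\right) - 31500 = 2322 - 31500 = -29178$)
$\sqrt{956 + U} = \sqrt{956 - 29178} = \sqrt{-28222} = i \sqrt{28222}$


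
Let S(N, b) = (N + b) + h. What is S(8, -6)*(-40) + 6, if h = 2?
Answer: -154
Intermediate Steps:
S(N, b) = 2 + N + b (S(N, b) = (N + b) + 2 = 2 + N + b)
S(8, -6)*(-40) + 6 = (2 + 8 - 6)*(-40) + 6 = 4*(-40) + 6 = -160 + 6 = -154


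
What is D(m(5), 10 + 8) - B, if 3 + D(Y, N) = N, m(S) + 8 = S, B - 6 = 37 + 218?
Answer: -246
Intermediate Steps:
B = 261 (B = 6 + (37 + 218) = 6 + 255 = 261)
m(S) = -8 + S
D(Y, N) = -3 + N
D(m(5), 10 + 8) - B = (-3 + (10 + 8)) - 1*261 = (-3 + 18) - 261 = 15 - 261 = -246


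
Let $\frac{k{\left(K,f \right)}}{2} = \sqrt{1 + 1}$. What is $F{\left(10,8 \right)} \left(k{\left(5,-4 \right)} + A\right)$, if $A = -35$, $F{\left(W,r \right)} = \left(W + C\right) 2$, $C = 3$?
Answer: $-910 + 52 \sqrt{2} \approx -836.46$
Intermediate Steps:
$F{\left(W,r \right)} = 6 + 2 W$ ($F{\left(W,r \right)} = \left(W + 3\right) 2 = \left(3 + W\right) 2 = 6 + 2 W$)
$k{\left(K,f \right)} = 2 \sqrt{2}$ ($k{\left(K,f \right)} = 2 \sqrt{1 + 1} = 2 \sqrt{2}$)
$F{\left(10,8 \right)} \left(k{\left(5,-4 \right)} + A\right) = \left(6 + 2 \cdot 10\right) \left(2 \sqrt{2} - 35\right) = \left(6 + 20\right) \left(-35 + 2 \sqrt{2}\right) = 26 \left(-35 + 2 \sqrt{2}\right) = -910 + 52 \sqrt{2}$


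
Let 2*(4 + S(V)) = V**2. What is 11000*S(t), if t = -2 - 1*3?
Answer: 93500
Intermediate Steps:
t = -5 (t = -2 - 3 = -5)
S(V) = -4 + V**2/2
11000*S(t) = 11000*(-4 + (1/2)*(-5)**2) = 11000*(-4 + (1/2)*25) = 11000*(-4 + 25/2) = 11000*(17/2) = 93500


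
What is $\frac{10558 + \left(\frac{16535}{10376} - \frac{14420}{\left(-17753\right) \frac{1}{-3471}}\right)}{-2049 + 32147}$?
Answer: $\frac{1425793602959}{5544205942544} \approx 0.25717$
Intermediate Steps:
$\frac{10558 + \left(\frac{16535}{10376} - \frac{14420}{\left(-17753\right) \frac{1}{-3471}}\right)}{-2049 + 32147} = \frac{10558 + \left(16535 \cdot \frac{1}{10376} - \frac{14420}{\left(-17753\right) \left(- \frac{1}{3471}\right)}\right)}{30098} = \left(10558 + \left(\frac{16535}{10376} - \frac{14420}{\frac{17753}{3471}}\right)\right) \frac{1}{30098} = \left(10558 + \left(\frac{16535}{10376} - \frac{50051820}{17753}\right)\right) \frac{1}{30098} = \left(10558 - \frac{519044138465}{184205128}\right) \frac{1}{30098} = \frac{1425793602959}{184205128} \cdot \frac{1}{30098} = \frac{1425793602959}{5544205942544}$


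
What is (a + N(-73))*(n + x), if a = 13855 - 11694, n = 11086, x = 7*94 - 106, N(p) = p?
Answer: 24300144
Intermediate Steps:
x = 552 (x = 658 - 106 = 552)
a = 2161
(a + N(-73))*(n + x) = (2161 - 73)*(11086 + 552) = 2088*11638 = 24300144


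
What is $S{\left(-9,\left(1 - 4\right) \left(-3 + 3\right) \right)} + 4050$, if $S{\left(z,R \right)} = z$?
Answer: $4041$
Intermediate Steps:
$S{\left(-9,\left(1 - 4\right) \left(-3 + 3\right) \right)} + 4050 = -9 + 4050 = 4041$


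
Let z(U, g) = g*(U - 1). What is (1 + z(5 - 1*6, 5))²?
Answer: 81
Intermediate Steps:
z(U, g) = g*(-1 + U)
(1 + z(5 - 1*6, 5))² = (1 + 5*(-1 + (5 - 1*6)))² = (1 + 5*(-1 + (5 - 6)))² = (1 + 5*(-1 - 1))² = (1 + 5*(-2))² = (1 - 10)² = (-9)² = 81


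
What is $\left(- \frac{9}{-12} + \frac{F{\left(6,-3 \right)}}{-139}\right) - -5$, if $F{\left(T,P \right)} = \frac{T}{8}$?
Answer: $\frac{1597}{278} \approx 5.7446$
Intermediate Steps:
$F{\left(T,P \right)} = \frac{T}{8}$ ($F{\left(T,P \right)} = T \frac{1}{8} = \frac{T}{8}$)
$\left(- \frac{9}{-12} + \frac{F{\left(6,-3 \right)}}{-139}\right) - -5 = \left(- \frac{9}{-12} + \frac{\frac{1}{8} \cdot 6}{-139}\right) - -5 = \left(\left(-9\right) \left(- \frac{1}{12}\right) + \frac{3}{4} \left(- \frac{1}{139}\right)\right) + 5 = \left(\frac{3}{4} - \frac{3}{556}\right) + 5 = \frac{207}{278} + 5 = \frac{1597}{278}$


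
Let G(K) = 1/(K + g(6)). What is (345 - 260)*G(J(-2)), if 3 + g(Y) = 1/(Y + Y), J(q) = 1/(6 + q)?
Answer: -255/8 ≈ -31.875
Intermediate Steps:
g(Y) = -3 + 1/(2*Y) (g(Y) = -3 + 1/(Y + Y) = -3 + 1/(2*Y))
G(K) = 1/(-35/12 + K) (G(K) = 1/(K + (-3 + (1/2)/6)) = 1/(K + (-3 + (1/2)*(1/6))) = 1/(K + (-3 + 1/12)) = 1/(K - 35/12) = 1/(-35/12 + K))
(345 - 260)*G(J(-2)) = (345 - 260)*(12/(-35 + 12/(6 - 2))) = 85*(12/(-35 + 12/4)) = 85*(12/(-35 + 12*(1/4))) = 85*(12/(-35 + 3)) = 85*(12/(-32)) = 85*(12*(-1/32)) = 85*(-3/8) = -255/8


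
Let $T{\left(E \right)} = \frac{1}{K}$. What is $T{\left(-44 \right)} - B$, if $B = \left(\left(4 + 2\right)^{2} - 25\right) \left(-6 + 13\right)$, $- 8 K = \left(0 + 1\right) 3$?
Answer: $- \frac{239}{3} \approx -79.667$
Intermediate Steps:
$K = - \frac{3}{8}$ ($K = - \frac{\left(0 + 1\right) 3}{8} = - \frac{1 \cdot 3}{8} = \left(- \frac{1}{8}\right) 3 = - \frac{3}{8} \approx -0.375$)
$T{\left(E \right)} = - \frac{8}{3}$ ($T{\left(E \right)} = \frac{1}{- \frac{3}{8}} = - \frac{8}{3}$)
$B = 77$ ($B = \left(6^{2} - 25\right) 7 = \left(36 - 25\right) 7 = 11 \cdot 7 = 77$)
$T{\left(-44 \right)} - B = - \frac{8}{3} - 77 = - \frac{239}{3}$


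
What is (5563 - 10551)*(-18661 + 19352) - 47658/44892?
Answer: -25788277199/7482 ≈ -3.4467e+6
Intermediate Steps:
(5563 - 10551)*(-18661 + 19352) - 47658/44892 = -4988*691 - 47658/44892 = -3446708 - 1*7943/7482 = -3446708 - 7943/7482 = -25788277199/7482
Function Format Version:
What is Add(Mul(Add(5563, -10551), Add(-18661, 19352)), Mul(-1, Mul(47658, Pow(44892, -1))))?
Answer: Rational(-25788277199, 7482) ≈ -3.4467e+6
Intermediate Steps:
Add(Mul(Add(5563, -10551), Add(-18661, 19352)), Mul(-1, Mul(47658, Pow(44892, -1)))) = Add(Mul(-4988, 691), Mul(-1, Mul(47658, Rational(1, 44892)))) = Add(-3446708, Mul(-1, Rational(7943, 7482))) = Add(-3446708, Rational(-7943, 7482)) = Rational(-25788277199, 7482)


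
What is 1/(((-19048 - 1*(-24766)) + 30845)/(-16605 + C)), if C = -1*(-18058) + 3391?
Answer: 4844/36563 ≈ 0.13248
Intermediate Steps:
C = 21449 (C = 18058 + 3391 = 21449)
1/(((-19048 - 1*(-24766)) + 30845)/(-16605 + C)) = 1/(((-19048 - 1*(-24766)) + 30845)/(-16605 + 21449)) = 1/(((-19048 + 24766) + 30845)/4844) = 1/((5718 + 30845)*(1/4844)) = 1/(36563*(1/4844)) = 1/(36563/4844) = 4844/36563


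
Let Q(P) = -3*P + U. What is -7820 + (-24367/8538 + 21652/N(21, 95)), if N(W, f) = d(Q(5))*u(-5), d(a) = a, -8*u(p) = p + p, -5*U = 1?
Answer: -1453903789/162222 ≈ -8962.4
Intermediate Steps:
U = -⅕ (U = -⅕*1 = -⅕ ≈ -0.20000)
u(p) = -p/4 (u(p) = -(p + p)/8 = -p/4)
Q(P) = -⅕ - 3*P (Q(P) = -3*P - ⅕ = -⅕ - 3*P)
N(W, f) = -19 (N(W, f) = (-⅕ - 3*5)*(-¼*(-5)) = (-⅕ - 15)*(5/4) = -76/5*5/4 = -19)
-7820 + (-24367/8538 + 21652/N(21, 95)) = -7820 + (-24367/8538 + 21652/(-19)) = -7820 + (-24367*1/8538 + 21652*(-1/19)) = -7820 + (-24367/8538 - 21652/19) = -7820 - 185327749/162222 = -1453903789/162222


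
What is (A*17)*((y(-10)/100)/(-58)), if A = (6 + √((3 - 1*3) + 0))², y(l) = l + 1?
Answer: 1377/1450 ≈ 0.94966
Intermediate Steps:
y(l) = 1 + l
A = 36 (A = (6 + √((3 - 3) + 0))² = (6 + √(0 + 0))² = (6 + √0)² = (6 + 0)² = 6² = 36)
(A*17)*((y(-10)/100)/(-58)) = (36*17)*(((1 - 10)/100)/(-58)) = 612*(-9*1/100*(-1/58)) = 612*(-9/100*(-1/58)) = 612*(9/5800) = 1377/1450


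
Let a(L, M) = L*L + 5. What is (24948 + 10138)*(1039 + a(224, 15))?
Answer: 1797104920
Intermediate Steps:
a(L, M) = 5 + L² (a(L, M) = L² + 5 = 5 + L²)
(24948 + 10138)*(1039 + a(224, 15)) = (24948 + 10138)*(1039 + (5 + 224²)) = 35086*(1039 + (5 + 50176)) = 35086*(1039 + 50181) = 35086*51220 = 1797104920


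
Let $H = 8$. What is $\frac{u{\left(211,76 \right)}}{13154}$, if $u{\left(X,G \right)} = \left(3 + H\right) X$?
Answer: $\frac{2321}{13154} \approx 0.17645$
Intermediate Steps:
$u{\left(X,G \right)} = 11 X$ ($u{\left(X,G \right)} = \left(3 + 8\right) X = 11 X$)
$\frac{u{\left(211,76 \right)}}{13154} = \frac{11 \cdot 211}{13154} = 2321 \cdot \frac{1}{13154} = \frac{2321}{13154}$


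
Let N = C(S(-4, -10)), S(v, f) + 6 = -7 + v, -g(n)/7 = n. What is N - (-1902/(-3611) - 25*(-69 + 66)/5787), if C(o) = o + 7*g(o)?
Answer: 5680185871/6965619 ≈ 815.46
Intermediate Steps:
g(n) = -7*n
S(v, f) = -13 + v (S(v, f) = -6 + (-7 + v) = -13 + v)
C(o) = -48*o (C(o) = o + 7*(-7*o) = o - 49*o = -48*o)
N = 816 (N = -48*(-13 - 4) = -48*(-17) = 816)
N - (-1902/(-3611) - 25*(-69 + 66)/5787) = 816 - (-1902/(-3611) - 25*(-69 + 66)/5787) = 816 - (-1902*(-1/3611) - 25*(-3)*(1/5787)) = 816 - (1902/3611 + 75*(1/5787)) = 816 - (1902/3611 + 25/1929) = 816 - 1*3759233/6965619 = 816 - 3759233/6965619 = 5680185871/6965619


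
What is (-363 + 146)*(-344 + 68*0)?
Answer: 74648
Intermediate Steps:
(-363 + 146)*(-344 + 68*0) = -217*(-344 + 0) = -217*(-344) = 74648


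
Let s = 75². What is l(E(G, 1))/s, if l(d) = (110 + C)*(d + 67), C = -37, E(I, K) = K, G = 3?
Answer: 4964/5625 ≈ 0.88249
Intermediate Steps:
s = 5625
l(d) = 4891 + 73*d (l(d) = (110 - 37)*(d + 67) = 73*(67 + d) = 4891 + 73*d)
l(E(G, 1))/s = (4891 + 73*1)/5625 = (4891 + 73)*(1/5625) = 4964*(1/5625) = 4964/5625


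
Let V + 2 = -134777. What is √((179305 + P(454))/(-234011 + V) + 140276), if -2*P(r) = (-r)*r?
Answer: √2119809168337870/122930 ≈ 374.53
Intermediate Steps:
V = -134779 (V = -2 - 134777 = -134779)
P(r) = r²/2 (P(r) = -(-r)*r/2 = -(-1)*r²/2 = r²/2)
√((179305 + P(454))/(-234011 + V) + 140276) = √((179305 + (½)*454²)/(-234011 - 134779) + 140276) = √((179305 + (½)*206116)/(-368790) + 140276) = √((179305 + 103058)*(-1/368790) + 140276) = √(282363*(-1/368790) + 140276) = √(-94121/122930 + 140276) = √(17244034559/122930) = √2119809168337870/122930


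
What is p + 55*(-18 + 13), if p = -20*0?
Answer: -275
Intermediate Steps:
p = 0
p + 55*(-18 + 13) = 0 + 55*(-18 + 13) = 0 + 55*(-5) = 0 - 275 = -275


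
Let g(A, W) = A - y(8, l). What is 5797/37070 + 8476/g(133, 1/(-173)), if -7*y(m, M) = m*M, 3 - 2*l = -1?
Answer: 200447909/3191390 ≈ 62.809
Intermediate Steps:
l = 2 (l = 3/2 - 1/2*(-1) = 3/2 + 1/2 = 2)
y(m, M) = -M*m/7 (y(m, M) = -m*M/7 = -M*m/7)
g(A, W) = 16/7 + A (g(A, W) = A - (-1)*2*8/7 = A - 1*(-16/7) = A + 16/7 = 16/7 + A)
5797/37070 + 8476/g(133, 1/(-173)) = 5797/37070 + 8476/(16/7 + 133) = 5797*(1/37070) + 8476/(947/7) = 527/3370 + 8476*(7/947) = 527/3370 + 59332/947 = 200447909/3191390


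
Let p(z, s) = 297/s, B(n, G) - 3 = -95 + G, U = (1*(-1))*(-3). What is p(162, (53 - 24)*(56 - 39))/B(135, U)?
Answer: -297/43877 ≈ -0.0067689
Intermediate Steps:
U = 3 (U = -1*(-3) = 3)
B(n, G) = -92 + G (B(n, G) = 3 + (-95 + G) = -92 + G)
p(162, (53 - 24)*(56 - 39))/B(135, U) = (297/(((53 - 24)*(56 - 39))))/(-92 + 3) = (297/((29*17)))/(-89) = (297/493)*(-1/89) = -297/43877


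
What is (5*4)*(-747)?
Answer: -14940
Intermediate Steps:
(5*4)*(-747) = 20*(-747) = -14940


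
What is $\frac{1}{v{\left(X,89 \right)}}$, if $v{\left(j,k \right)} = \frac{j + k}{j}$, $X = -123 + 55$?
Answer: $- \frac{68}{21} \approx -3.2381$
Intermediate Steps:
$X = -68$
$v{\left(j,k \right)} = \frac{j + k}{j}$
$\frac{1}{v{\left(X,89 \right)}} = \frac{1}{\frac{1}{-68} \left(-68 + 89\right)} = \frac{1}{\left(- \frac{1}{68}\right) 21} = \frac{1}{- \frac{21}{68}} = - \frac{68}{21}$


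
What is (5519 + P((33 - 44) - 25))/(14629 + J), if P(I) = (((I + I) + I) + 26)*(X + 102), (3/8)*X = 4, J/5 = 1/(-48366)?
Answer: -179905398/707546209 ≈ -0.25427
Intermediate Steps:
J = -5/48366 (J = 5/(-48366) = 5*(-1/48366) = -5/48366 ≈ -0.00010338)
X = 32/3 (X = (8/3)*4 = 32/3 ≈ 10.667)
P(I) = 8788/3 + 338*I (P(I) = (((I + I) + I) + 26)*(32/3 + 102) = ((2*I + I) + 26)*(338/3) = (3*I + 26)*(338/3) = (26 + 3*I)*(338/3) = 8788/3 + 338*I)
(5519 + P((33 - 44) - 25))/(14629 + J) = (5519 + (8788/3 + 338*((33 - 44) - 25)))/(14629 - 5/48366) = (5519 + (8788/3 + 338*(-11 - 25)))/(707546209/48366) = (5519 + (8788/3 + 338*(-36)))*(48366/707546209) = (5519 + (8788/3 - 12168))*(48366/707546209) = (5519 - 27716/3)*(48366/707546209) = -11159/3*48366/707546209 = -179905398/707546209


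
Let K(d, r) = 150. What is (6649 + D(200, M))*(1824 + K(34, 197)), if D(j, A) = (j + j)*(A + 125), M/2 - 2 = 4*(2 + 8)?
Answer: 178151526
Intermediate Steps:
M = 84 (M = 4 + 2*(4*(2 + 8)) = 4 + 2*(4*10) = 4 + 2*40 = 4 + 80 = 84)
D(j, A) = 2*j*(125 + A) (D(j, A) = (2*j)*(125 + A) = 2*j*(125 + A))
(6649 + D(200, M))*(1824 + K(34, 197)) = (6649 + 2*200*(125 + 84))*(1824 + 150) = (6649 + 2*200*209)*1974 = (6649 + 83600)*1974 = 90249*1974 = 178151526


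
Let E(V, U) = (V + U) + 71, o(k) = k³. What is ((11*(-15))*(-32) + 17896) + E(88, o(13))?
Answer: 25532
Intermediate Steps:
E(V, U) = 71 + U + V (E(V, U) = (U + V) + 71 = 71 + U + V)
((11*(-15))*(-32) + 17896) + E(88, o(13)) = ((11*(-15))*(-32) + 17896) + (71 + 13³ + 88) = (-165*(-32) + 17896) + (71 + 2197 + 88) = (5280 + 17896) + 2356 = 23176 + 2356 = 25532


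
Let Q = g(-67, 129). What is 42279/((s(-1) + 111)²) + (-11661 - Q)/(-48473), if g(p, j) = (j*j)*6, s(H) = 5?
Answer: 3549828159/652252688 ≈ 5.4424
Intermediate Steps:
g(p, j) = 6*j² (g(p, j) = j²*6 = 6*j²)
Q = 99846 (Q = 6*129² = 6*16641 = 99846)
42279/((s(-1) + 111)²) + (-11661 - Q)/(-48473) = 42279/((5 + 111)²) + (-11661 - 1*99846)/(-48473) = 42279/(116²) + (-11661 - 99846)*(-1/48473) = 42279/13456 - 111507*(-1/48473) = 42279*(1/13456) + 111507/48473 = 42279/13456 + 111507/48473 = 3549828159/652252688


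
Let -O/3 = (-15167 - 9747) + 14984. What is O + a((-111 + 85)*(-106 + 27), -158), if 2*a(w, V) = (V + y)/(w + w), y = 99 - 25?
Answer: 61188639/2054 ≈ 29790.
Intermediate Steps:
y = 74
a(w, V) = (74 + V)/(4*w) (a(w, V) = ((V + 74)/(w + w))/2 = ((74 + V)/((2*w)))/2 = ((74 + V)*(1/(2*w)))/2 = ((74 + V)/(2*w))/2 = (74 + V)/(4*w))
O = 29790 (O = -3*((-15167 - 9747) + 14984) = -3*(-24914 + 14984) = -3*(-9930) = 29790)
O + a((-111 + 85)*(-106 + 27), -158) = 29790 + (74 - 158)/(4*(((-111 + 85)*(-106 + 27)))) = 29790 + (¼)*(-84)/(-26*(-79)) = 29790 + (¼)*(-84)/2054 = 29790 + (¼)*(1/2054)*(-84) = 29790 - 21/2054 = 61188639/2054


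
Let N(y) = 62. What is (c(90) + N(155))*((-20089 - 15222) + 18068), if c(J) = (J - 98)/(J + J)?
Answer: -48073484/45 ≈ -1.0683e+6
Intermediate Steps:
c(J) = (-98 + J)/(2*J) (c(J) = (-98 + J)/((2*J)) = (-98 + J)*(1/(2*J)) = (-98 + J)/(2*J))
(c(90) + N(155))*((-20089 - 15222) + 18068) = ((½)*(-98 + 90)/90 + 62)*((-20089 - 15222) + 18068) = ((½)*(1/90)*(-8) + 62)*(-35311 + 18068) = (-2/45 + 62)*(-17243) = (2788/45)*(-17243) = -48073484/45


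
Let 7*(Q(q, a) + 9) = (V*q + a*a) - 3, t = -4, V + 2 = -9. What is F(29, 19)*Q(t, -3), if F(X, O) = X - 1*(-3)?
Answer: -416/7 ≈ -59.429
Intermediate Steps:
V = -11 (V = -2 - 9 = -11)
F(X, O) = 3 + X (F(X, O) = X + 3 = 3 + X)
Q(q, a) = -66/7 - 11*q/7 + a²/7 (Q(q, a) = -9 + ((-11*q + a*a) - 3)/7 = -9 + ((-11*q + a²) - 3)/7 = -9 + ((a² - 11*q) - 3)/7 = -9 + (-3 + a² - 11*q)/7 = -9 + (-3/7 - 11*q/7 + a²/7) = -66/7 - 11*q/7 + a²/7)
F(29, 19)*Q(t, -3) = (3 + 29)*(-66/7 - 11/7*(-4) + (⅐)*(-3)²) = 32*(-66/7 + 44/7 + (⅐)*9) = 32*(-66/7 + 44/7 + 9/7) = 32*(-13/7) = -416/7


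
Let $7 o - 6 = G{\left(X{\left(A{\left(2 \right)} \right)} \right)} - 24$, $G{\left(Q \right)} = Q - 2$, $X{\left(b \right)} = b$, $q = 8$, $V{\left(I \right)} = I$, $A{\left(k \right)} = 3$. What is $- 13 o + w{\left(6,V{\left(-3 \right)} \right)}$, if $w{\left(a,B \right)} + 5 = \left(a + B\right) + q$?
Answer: $\frac{263}{7} \approx 37.571$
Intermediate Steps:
$G{\left(Q \right)} = -2 + Q$
$o = - \frac{17}{7}$ ($o = \frac{6}{7} + \frac{\left(-2 + 3\right) - 24}{7} = \frac{6}{7} + \frac{1 - 24}{7} = \frac{6}{7} + \frac{1}{7} \left(-23\right) = \frac{6}{7} - \frac{23}{7} = - \frac{17}{7} \approx -2.4286$)
$w{\left(a,B \right)} = 3 + B + a$ ($w{\left(a,B \right)} = -5 + \left(\left(a + B\right) + 8\right) = -5 + \left(\left(B + a\right) + 8\right) = -5 + \left(8 + B + a\right) = 3 + B + a$)
$- 13 o + w{\left(6,V{\left(-3 \right)} \right)} = \left(-13\right) \left(- \frac{17}{7}\right) + \left(3 - 3 + 6\right) = \frac{221}{7} + 6 = \frac{263}{7}$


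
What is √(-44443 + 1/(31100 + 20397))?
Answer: I*√117860214211490/51497 ≈ 210.82*I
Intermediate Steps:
√(-44443 + 1/(31100 + 20397)) = √(-44443 + 1/51497) = √(-2288681170/51497) = I*√117860214211490/51497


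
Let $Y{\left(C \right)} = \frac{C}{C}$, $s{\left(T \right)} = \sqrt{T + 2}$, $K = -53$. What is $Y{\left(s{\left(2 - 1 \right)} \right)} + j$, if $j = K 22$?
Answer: $-1165$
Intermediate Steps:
$j = -1166$ ($j = \left(-53\right) 22 = -1166$)
$s{\left(T \right)} = \sqrt{2 + T}$
$Y{\left(C \right)} = 1$
$Y{\left(s{\left(2 - 1 \right)} \right)} + j = 1 - 1166 = -1165$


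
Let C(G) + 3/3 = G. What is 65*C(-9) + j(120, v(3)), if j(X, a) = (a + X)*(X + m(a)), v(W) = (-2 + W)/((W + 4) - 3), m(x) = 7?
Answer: 58487/4 ≈ 14622.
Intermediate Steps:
C(G) = -1 + G
v(W) = (-2 + W)/(1 + W) (v(W) = (-2 + W)/((4 + W) - 3) = (-2 + W)/(1 + W))
j(X, a) = (7 + X)*(X + a) (j(X, a) = (a + X)*(X + 7) = (X + a)*(7 + X) = (7 + X)*(X + a))
65*C(-9) + j(120, v(3)) = 65*(-1 - 9) + (120² + 7*120 + 7*((-2 + 3)/(1 + 3)) + 120*((-2 + 3)/(1 + 3))) = 65*(-10) + (14400 + 840 + 7*(1/4) + 120*(1/4)) = -650 + (14400 + 840 + 7*((¼)*1) + 120*((¼)*1)) = -650 + (14400 + 840 + 7*(¼) + 120*(¼)) = -650 + (14400 + 840 + 7/4 + 30) = -650 + 61087/4 = 58487/4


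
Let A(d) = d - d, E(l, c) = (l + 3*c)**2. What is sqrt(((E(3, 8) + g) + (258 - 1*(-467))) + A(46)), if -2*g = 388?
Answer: 6*sqrt(35) ≈ 35.496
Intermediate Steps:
g = -194 (g = -1/2*388 = -194)
A(d) = 0
sqrt(((E(3, 8) + g) + (258 - 1*(-467))) + A(46)) = sqrt((((3 + 3*8)**2 - 194) + (258 - 1*(-467))) + 0) = sqrt((((3 + 24)**2 - 194) + (258 + 467)) + 0) = sqrt(((27**2 - 194) + 725) + 0) = sqrt(((729 - 194) + 725) + 0) = sqrt((535 + 725) + 0) = sqrt(1260 + 0) = sqrt(1260) = 6*sqrt(35)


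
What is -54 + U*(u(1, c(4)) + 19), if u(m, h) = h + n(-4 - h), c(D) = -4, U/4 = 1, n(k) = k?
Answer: 6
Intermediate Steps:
U = 4 (U = 4*1 = 4)
u(m, h) = -4 (u(m, h) = h + (-4 - h) = -4)
-54 + U*(u(1, c(4)) + 19) = -54 + 4*(-4 + 19) = -54 + 4*15 = -54 + 60 = 6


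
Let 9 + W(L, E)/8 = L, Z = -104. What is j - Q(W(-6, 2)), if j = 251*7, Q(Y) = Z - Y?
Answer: 1741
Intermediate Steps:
W(L, E) = -72 + 8*L
Q(Y) = -104 - Y
j = 1757
j - Q(W(-6, 2)) = 1757 - (-104 - (-72 + 8*(-6))) = 1757 - (-104 - (-72 - 48)) = 1757 - (-104 - 1*(-120)) = 1757 - (-104 + 120) = 1757 - 1*16 = 1757 - 16 = 1741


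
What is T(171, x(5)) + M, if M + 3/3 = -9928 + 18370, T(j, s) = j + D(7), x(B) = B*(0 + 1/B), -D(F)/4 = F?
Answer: 8584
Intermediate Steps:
D(F) = -4*F
x(B) = 1 (x(B) = B/B = 1)
T(j, s) = -28 + j (T(j, s) = j - 4*7 = j - 28 = -28 + j)
M = 8441 (M = -1 + (-9928 + 18370) = -1 + 8442 = 8441)
T(171, x(5)) + M = (-28 + 171) + 8441 = 143 + 8441 = 8584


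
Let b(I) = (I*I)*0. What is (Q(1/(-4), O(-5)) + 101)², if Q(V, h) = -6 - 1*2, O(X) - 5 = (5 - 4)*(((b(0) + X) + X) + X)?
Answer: 8649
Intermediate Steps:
b(I) = 0 (b(I) = I²*0 = 0)
O(X) = 5 + 3*X (O(X) = 5 + (5 - 4)*(((0 + X) + X) + X) = 5 + 1*((X + X) + X) = 5 + 1*(2*X + X) = 5 + 1*(3*X) = 5 + 3*X)
Q(V, h) = -8 (Q(V, h) = -6 - 2 = -8)
(Q(1/(-4), O(-5)) + 101)² = (-8 + 101)² = 93² = 8649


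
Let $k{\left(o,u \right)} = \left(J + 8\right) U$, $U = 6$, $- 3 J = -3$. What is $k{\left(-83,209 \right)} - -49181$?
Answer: $49235$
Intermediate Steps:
$J = 1$ ($J = \left(- \frac{1}{3}\right) \left(-3\right) = 1$)
$k{\left(o,u \right)} = 54$ ($k{\left(o,u \right)} = \left(1 + 8\right) 6 = 9 \cdot 6 = 54$)
$k{\left(-83,209 \right)} - -49181 = 54 - -49181 = 54 + 49181 = 49235$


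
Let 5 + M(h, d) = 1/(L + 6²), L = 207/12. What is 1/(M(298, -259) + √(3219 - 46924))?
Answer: -225993/1983977866 - 45369*I*√43705/1983977866 ≈ -0.00011391 - 0.0047807*I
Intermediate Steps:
L = 69/4 (L = 207*(1/12) = 69/4 ≈ 17.250)
M(h, d) = -1061/213 (M(h, d) = -5 + 1/(69/4 + 6²) = -5 + 1/(69/4 + 36) = -5 + 1/(213/4) = -5 + 4/213 = -1061/213)
1/(M(298, -259) + √(3219 - 46924)) = 1/(-1061/213 + √(3219 - 46924)) = 1/(-1061/213 + √(-43705)) = 1/(-1061/213 + I*√43705)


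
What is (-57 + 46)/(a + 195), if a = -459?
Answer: 1/24 ≈ 0.041667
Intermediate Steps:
(-57 + 46)/(a + 195) = (-57 + 46)/(-459 + 195) = -11/(-264) = -11*(-1/264) = 1/24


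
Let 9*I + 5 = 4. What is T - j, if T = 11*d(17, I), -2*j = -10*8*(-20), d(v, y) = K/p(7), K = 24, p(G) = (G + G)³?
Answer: 274433/343 ≈ 800.10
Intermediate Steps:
p(G) = 8*G³ (p(G) = (2*G)³ = 8*G³)
I = -⅑ (I = -5/9 + (⅑)*4 = -5/9 + 4/9 = -⅑ ≈ -0.11111)
d(v, y) = 3/343 (d(v, y) = 24/((8*7³)) = 24/((8*343)) = 24/2744 = 24*(1/2744) = 3/343)
j = -800 (j = -(-10*8)*(-20)/2 = -(-40)*(-20) = -½*1600 = -800)
T = 33/343 (T = 11*(3/343) = 33/343 ≈ 0.096210)
T - j = 33/343 - 1*(-800) = 33/343 + 800 = 274433/343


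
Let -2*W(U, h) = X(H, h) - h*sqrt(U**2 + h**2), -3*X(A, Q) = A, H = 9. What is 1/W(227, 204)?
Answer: -2/1292107437 + 136*sqrt(93145)/1292107437 ≈ 3.2122e-5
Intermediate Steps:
X(A, Q) = -A/3
W(U, h) = 3/2 + h*sqrt(U**2 + h**2)/2 (W(U, h) = -(-1/3*9 - h*sqrt(U**2 + h**2))/2 = -(-3 - h*sqrt(U**2 + h**2))/2 = 3/2 + h*sqrt(U**2 + h**2)/2)
1/W(227, 204) = 1/(3/2 + (1/2)*204*sqrt(227**2 + 204**2)) = 1/(3/2 + (1/2)*204*sqrt(51529 + 41616)) = 1/(3/2 + (1/2)*204*sqrt(93145)) = 1/(3/2 + 102*sqrt(93145))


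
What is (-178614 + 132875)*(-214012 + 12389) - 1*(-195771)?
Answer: 9222230168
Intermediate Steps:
(-178614 + 132875)*(-214012 + 12389) - 1*(-195771) = -45739*(-201623) + 195771 = 9222034397 + 195771 = 9222230168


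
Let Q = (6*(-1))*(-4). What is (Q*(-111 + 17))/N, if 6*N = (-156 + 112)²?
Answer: -846/121 ≈ -6.9917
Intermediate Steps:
Q = 24 (Q = -6*(-4) = 24)
N = 968/3 (N = (-156 + 112)²/6 = (⅙)*(-44)² = (⅙)*1936 = 968/3 ≈ 322.67)
(Q*(-111 + 17))/N = (24*(-111 + 17))/(968/3) = (24*(-94))*(3/968) = -2256*3/968 = -846/121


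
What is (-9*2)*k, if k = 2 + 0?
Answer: -36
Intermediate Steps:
k = 2
(-9*2)*k = -9*2*2 = -18*2 = -36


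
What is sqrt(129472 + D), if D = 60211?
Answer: sqrt(189683) ≈ 435.53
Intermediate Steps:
sqrt(129472 + D) = sqrt(129472 + 60211) = sqrt(189683)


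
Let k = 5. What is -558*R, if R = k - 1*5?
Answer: 0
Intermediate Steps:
R = 0 (R = 5 - 1*5 = 5 - 5 = 0)
-558*R = -558*0 = -186*0 = 0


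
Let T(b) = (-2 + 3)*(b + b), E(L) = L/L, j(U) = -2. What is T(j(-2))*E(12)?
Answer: -4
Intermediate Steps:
E(L) = 1
T(b) = 2*b (T(b) = 1*(2*b) = 2*b)
T(j(-2))*E(12) = (2*(-2))*1 = -4*1 = -4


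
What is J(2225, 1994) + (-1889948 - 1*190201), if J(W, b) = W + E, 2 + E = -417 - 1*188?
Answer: -2078531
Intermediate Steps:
E = -607 (E = -2 + (-417 - 1*188) = -2 + (-417 - 188) = -2 - 605 = -607)
J(W, b) = -607 + W (J(W, b) = W - 607 = -607 + W)
J(2225, 1994) + (-1889948 - 1*190201) = (-607 + 2225) + (-1889948 - 1*190201) = 1618 + (-1889948 - 190201) = 1618 - 2080149 = -2078531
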